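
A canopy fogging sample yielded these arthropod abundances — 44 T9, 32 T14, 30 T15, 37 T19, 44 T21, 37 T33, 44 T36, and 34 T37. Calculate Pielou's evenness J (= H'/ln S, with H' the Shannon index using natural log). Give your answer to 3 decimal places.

0.995

Total N = 44+32+30+37+44+37+44+34 = 302, so the proportions are 0.1457, 0.10596, 0.09934, 0.12252, 0.1457, 0.12252, 0.1457, 0.11258 (working shown to 5 dp, full precision carried).
H' = −Σ pᵢ ln pᵢ = −((-0.28064) + (-0.23785) + (-0.22939) + (-0.25722) + (-0.28064) + (-0.25722) + (-0.28064) + (-0.24589)) = 2.06951.
With S = 8 species, ln S = 2.07944, so J = 2.06951/2.07944 = 0.99522, i.e. 0.995 to 3 decimal places.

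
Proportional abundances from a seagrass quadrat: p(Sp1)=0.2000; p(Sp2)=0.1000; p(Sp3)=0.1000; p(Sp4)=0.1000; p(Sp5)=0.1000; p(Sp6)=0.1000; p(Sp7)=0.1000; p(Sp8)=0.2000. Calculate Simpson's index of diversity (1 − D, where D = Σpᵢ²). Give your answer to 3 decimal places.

D = 0.2² + 0.1² + 0.1² + 0.1² + 0.1² + 0.1² + 0.1² + 0.2² = 0.04000 + 0.01000 + 0.01000 + 0.01000 + 0.01000 + 0.01000 + 0.01000 + 0.04000 = 0.14000 (working shown to 5 dp, full precision carried).
So 1 − D = 0.86000, i.e. 0.860 to 3 decimal places.

0.860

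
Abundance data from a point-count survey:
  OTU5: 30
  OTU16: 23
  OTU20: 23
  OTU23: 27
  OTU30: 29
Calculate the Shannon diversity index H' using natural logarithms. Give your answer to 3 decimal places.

1.603

Total N = 30+23+23+27+29 = 132, so the proportions are 0.22727, 0.17424, 0.17424, 0.20455, 0.2197 (working shown to 5 dp, full precision carried).
Each pᵢ ln pᵢ term: 0.22727×(-1.48160)=-0.33673, 0.17424×(-1.74731)=-0.30446, 0.17424×(-1.74731)=-0.30446, 0.20455×(-1.58697)=-0.32461, 0.2197×(-1.51551)=-0.33295.
Sum = -1.60320, so H' = 1.603.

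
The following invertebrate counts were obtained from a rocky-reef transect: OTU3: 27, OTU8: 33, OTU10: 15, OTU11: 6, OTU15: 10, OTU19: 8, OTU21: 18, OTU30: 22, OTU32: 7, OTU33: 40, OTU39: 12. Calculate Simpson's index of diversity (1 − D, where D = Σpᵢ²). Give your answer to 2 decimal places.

0.88

Total N = 27+33+15+6+10+8+18+22+7+40+12 = 198, so the proportions are 0.1364, 0.1667, 0.0758, 0.0303, 0.0505, 0.0404, 0.0909, 0.1111, 0.0354, 0.202, 0.0606 (working shown to 4 dp, full precision carried).
D = 0.1364² + 0.1667² + 0.0758² + 0.0303² + 0.0505² + 0.0404² + 0.0909² + 0.1111² + 0.0354² + 0.202² + 0.0606² = 0.0186 + 0.0278 + 0.0057 + 0.0009 + 0.0026 + 0.0016 + 0.0083 + 0.0123 + 0.0012 + 0.0408 + 0.0037 = 0.1236.
So 1 − D = 0.8764, i.e. 0.88 to 2 decimal places.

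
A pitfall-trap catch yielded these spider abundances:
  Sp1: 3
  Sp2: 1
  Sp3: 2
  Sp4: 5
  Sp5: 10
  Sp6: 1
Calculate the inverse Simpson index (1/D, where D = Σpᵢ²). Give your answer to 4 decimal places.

Total N = 3+1+2+5+10+1 = 22, so the proportions are 0.13636364, 0.04545455, 0.09090909, 0.22727273, 0.45454545, 0.04545455 (working shown to 8 dp, full precision carried).
D = 0.13636364² + 0.04545455² + 0.09090909² + 0.22727273² + 0.45454545² + 0.04545455² = 0.01859504 + 0.00206612 + 0.00826446 + 0.05165289 + 0.20661157 + 0.00206612 = 0.28925620.
So 1/D = 3.457143, i.e. 3.4571 to 4 decimal places.

3.4571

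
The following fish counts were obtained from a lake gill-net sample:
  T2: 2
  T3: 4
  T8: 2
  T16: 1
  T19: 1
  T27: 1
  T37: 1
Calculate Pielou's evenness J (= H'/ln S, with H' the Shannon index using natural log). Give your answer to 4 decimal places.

Total N = 2+4+2+1+1+1+1 = 12, so the proportions are 0.166667, 0.333333, 0.166667, 0.083333, 0.083333, 0.083333, 0.083333 (working shown to 6 dp, full precision carried).
H' = −Σ pᵢ ln pᵢ = −((-0.298627) + (-0.366204) + (-0.298627) + (-0.207076) + (-0.207076) + (-0.207076) + (-0.207076)) = 1.791759.
With S = 7 species, ln S = 1.945910, so J = 1.791759/1.945910 = 0.920782, i.e. 0.9208 to 4 decimal places.

0.9208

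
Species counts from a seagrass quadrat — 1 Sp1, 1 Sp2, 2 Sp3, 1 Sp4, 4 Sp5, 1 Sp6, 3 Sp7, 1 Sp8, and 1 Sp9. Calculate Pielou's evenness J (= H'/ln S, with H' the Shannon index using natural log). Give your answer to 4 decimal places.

0.9222

Total N = 1+1+2+1+4+1+3+1+1 = 15, so the proportions are 0.066667, 0.066667, 0.133333, 0.066667, 0.266667, 0.066667, 0.2, 0.066667, 0.066667 (working shown to 6 dp, full precision carried).
H' = −Σ pᵢ ln pᵢ = −((-0.180537) + (-0.180537) + (-0.268654) + (-0.180537) + (-0.352468) + (-0.180537) + (-0.321888) + (-0.180537) + (-0.180537)) = 2.026230.
With S = 9 species, ln S = 2.197225, so J = 2.026230/2.197225 = 0.922177, i.e. 0.9222 to 4 decimal places.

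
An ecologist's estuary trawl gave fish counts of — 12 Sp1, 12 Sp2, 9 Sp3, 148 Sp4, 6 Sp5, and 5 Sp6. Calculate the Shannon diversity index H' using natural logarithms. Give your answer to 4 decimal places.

0.8940

Total N = 12+12+9+148+6+5 = 192, so the proportions are 0.0625, 0.0625, 0.046875, 0.770833, 0.03125, 0.026042 (working shown to 6 dp, full precision carried).
Each pᵢ ln pᵢ term: 0.0625×(-2.772589)=-0.173287, 0.0625×(-2.772589)=-0.173287, 0.046875×(-3.060271)=-0.143450, 0.770833×(-0.260283)=-0.200635, 0.03125×(-3.465736)=-0.108304, 0.026042×(-3.648057)=-0.095001.
Sum = -0.893964, so H' = 0.8940.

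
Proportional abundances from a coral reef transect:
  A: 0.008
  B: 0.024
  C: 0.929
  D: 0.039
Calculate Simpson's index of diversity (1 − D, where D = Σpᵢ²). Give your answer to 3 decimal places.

D = 0.008² + 0.024² + 0.929² + 0.039² = 0.00006 + 0.00058 + 0.86304 + 0.00152 = 0.86520 (working shown to 5 dp, full precision carried).
So 1 − D = 0.13480, i.e. 0.135 to 3 decimal places.

0.135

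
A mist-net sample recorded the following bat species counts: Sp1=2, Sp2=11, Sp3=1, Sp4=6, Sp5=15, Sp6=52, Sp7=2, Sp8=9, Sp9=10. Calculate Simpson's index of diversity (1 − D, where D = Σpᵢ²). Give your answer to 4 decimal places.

0.7191

Total N = 2+11+1+6+15+52+2+9+10 = 108, so the proportions are 0.018519, 0.101852, 0.009259, 0.055556, 0.138889, 0.481481, 0.018519, 0.083333, 0.092593 (working shown to 6 dp, full precision carried).
D = 0.018519² + 0.101852² + 0.009259² + 0.055556² + 0.138889² + 0.481481² + 0.018519² + 0.083333² + 0.092593² = 0.000343 + 0.010374 + 0.000086 + 0.003086 + 0.019290 + 0.231824 + 0.000343 + 0.006944 + 0.008573 = 0.280864.
So 1 − D = 0.719136, i.e. 0.7191 to 4 decimal places.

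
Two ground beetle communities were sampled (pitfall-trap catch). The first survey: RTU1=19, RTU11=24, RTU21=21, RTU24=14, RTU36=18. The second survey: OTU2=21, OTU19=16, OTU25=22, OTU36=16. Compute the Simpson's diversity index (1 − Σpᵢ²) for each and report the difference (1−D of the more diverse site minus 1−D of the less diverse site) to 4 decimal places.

0.0495

The first survey: N=96, proportions 0.1979167, 0.25, 0.21875, 0.1458333, 0.1875, giving 1−D = 0.7940538 (working shown to 7 dp, full precision carried).
The second survey: N=75, proportions 0.28, 0.2133333, 0.2933333, 0.2133333, giving 1−D = 0.7445333.
Difference = |0.7940538 − 0.7445333| = 0.0495205, i.e. 0.0495 to 4 decimal places.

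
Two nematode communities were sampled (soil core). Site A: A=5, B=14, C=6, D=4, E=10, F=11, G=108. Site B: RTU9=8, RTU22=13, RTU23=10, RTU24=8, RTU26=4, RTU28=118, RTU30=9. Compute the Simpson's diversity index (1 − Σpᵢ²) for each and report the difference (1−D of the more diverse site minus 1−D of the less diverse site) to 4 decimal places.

Site A: N=158, proportions 0.0316456, 0.0886076, 0.0379747, 0.0253165, 0.0632911, 0.0696203, 0.6835443, giving 1−D = 0.5129787 (working shown to 7 dp, full precision carried).
Site B: N=170, proportions 0.0470588, 0.0764706, 0.0588235, 0.0470588, 0.0235294, 0.6941176, 0.0529412, giving 1−D = 0.5011073.
Difference = |0.5129787 − 0.5011073| = 0.0118714, i.e. 0.0119 to 4 decimal places.

0.0119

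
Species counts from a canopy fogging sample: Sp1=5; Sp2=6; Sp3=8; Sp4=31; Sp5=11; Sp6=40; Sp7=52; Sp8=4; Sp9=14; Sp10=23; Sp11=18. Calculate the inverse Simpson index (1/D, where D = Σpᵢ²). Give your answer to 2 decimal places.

6.83

Total N = 5+6+8+31+11+40+52+4+14+23+18 = 212, so the proportions are 0.023585, 0.028302, 0.037736, 0.146226, 0.051887, 0.188679, 0.245283, 0.018868, 0.066038, 0.108491, 0.084906 (working shown to 6 dp, full precision carried).
D = 0.023585² + 0.028302² + 0.037736² + 0.146226² + 0.051887² + 0.188679² + 0.245283² + 0.018868² + 0.066038² + 0.108491² + 0.084906² = 0.000556 + 0.000801 + 0.001424 + 0.021382 + 0.002692 + 0.035600 + 0.060164 + 0.000356 + 0.004361 + 0.011770 + 0.007209 = 0.146315.
So 1/D = 6.8345, i.e. 6.83 to 2 decimal places.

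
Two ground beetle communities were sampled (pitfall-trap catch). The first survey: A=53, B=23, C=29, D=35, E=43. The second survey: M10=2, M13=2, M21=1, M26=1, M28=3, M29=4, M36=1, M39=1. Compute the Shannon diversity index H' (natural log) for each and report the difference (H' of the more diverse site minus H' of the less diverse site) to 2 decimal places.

The first survey: N=183, proportions 0.2896, 0.1257, 0.1585, 0.1913, 0.235, giving H' = 1.5682 (working shown to 4 dp, full precision carried).
The second survey: N=15, proportions 0.1333, 0.1333, 0.0667, 0.0667, 0.2, 0.2667, 0.0667, 0.0667, giving H' = 1.9338.
Difference = |1.5682 − 1.9338| = 0.3656, i.e. 0.37 to 2 decimal places.

0.37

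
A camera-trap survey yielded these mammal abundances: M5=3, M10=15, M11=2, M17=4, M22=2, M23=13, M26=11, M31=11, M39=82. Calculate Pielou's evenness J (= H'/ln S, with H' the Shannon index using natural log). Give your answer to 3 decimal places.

0.668

Total N = 3+15+2+4+2+13+11+11+82 = 143, so the proportions are 0.02098, 0.1049, 0.01399, 0.02797, 0.01399, 0.09091, 0.07692, 0.07692, 0.57343 (working shown to 5 dp, full precision carried).
H' = −Σ pᵢ ln pᵢ = −((-0.08107) + (-0.23652) + (-0.05972) + (-0.10004) + (-0.05972) + (-0.21799) + (-0.19730) + (-0.19730) + (-0.31890)) = 1.46856.
With S = 9 species, ln S = 2.19722, so J = 1.46856/2.19722 = 0.66837, i.e. 0.668 to 3 decimal places.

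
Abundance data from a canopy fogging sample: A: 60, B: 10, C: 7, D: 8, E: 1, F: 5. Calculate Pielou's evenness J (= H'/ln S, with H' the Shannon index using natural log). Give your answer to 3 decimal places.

0.635

Total N = 60+10+7+8+1+5 = 91, so the proportions are 0.65934, 0.10989, 0.07692, 0.08791, 0.01099, 0.05495 (working shown to 5 dp, full precision carried).
H' = −Σ pᵢ ln pᵢ = −((-0.27463) + (-0.24267) + (-0.19730) + (-0.21375) + (-0.04957) + (-0.15942)) = 1.13734.
With S = 6 species, ln S = 1.79176, so J = 1.13734/1.79176 = 0.63476, i.e. 0.635 to 3 decimal places.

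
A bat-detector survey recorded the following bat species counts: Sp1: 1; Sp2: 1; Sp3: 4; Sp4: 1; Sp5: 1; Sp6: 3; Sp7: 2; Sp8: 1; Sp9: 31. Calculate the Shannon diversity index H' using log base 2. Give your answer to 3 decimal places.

Total N = 1+1+4+1+1+3+2+1+31 = 45, so the proportions are 0.02222, 0.02222, 0.08889, 0.02222, 0.02222, 0.06667, 0.04444, 0.02222, 0.68889 (working shown to 5 dp, full precision carried).
Each pᵢ log₂ pᵢ term: 0.02222×(-5.49185)=-0.12204, 0.02222×(-5.49185)=-0.12204, 0.08889×(-3.49185)=-0.31039, 0.02222×(-5.49185)=-0.12204, 0.02222×(-5.49185)=-0.12204, 0.06667×(-3.90689)=-0.26046, 0.04444×(-4.49185)=-0.19964, 0.02222×(-5.49185)=-0.12204, 0.68889×(-0.53766)=-0.37039.
Sum = -1.75108, so H' = 1.751.

1.751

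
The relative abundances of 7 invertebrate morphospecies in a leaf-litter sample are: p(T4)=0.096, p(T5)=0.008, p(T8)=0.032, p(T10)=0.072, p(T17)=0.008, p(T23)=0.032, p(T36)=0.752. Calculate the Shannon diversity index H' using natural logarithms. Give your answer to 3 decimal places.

0.926

Each pᵢ ln pᵢ term (working shown to 5 dp, full precision carried): 0.096×(-2.34341)=-0.22497, 0.008×(-4.82831)=-0.03863, 0.032×(-3.44202)=-0.11014, 0.072×(-2.63109)=-0.18944, 0.008×(-4.82831)=-0.03863, 0.032×(-3.44202)=-0.11014, 0.752×(-0.28502)=-0.21433.
Sum = -0.92628, so H' = 0.926.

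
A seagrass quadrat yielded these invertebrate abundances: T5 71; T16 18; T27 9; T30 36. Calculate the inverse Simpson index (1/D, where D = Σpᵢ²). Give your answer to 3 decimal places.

2.663

Total N = 71+18+9+36 = 134, so the proportions are 0.529851, 0.134328, 0.067164, 0.268657 (working shown to 6 dp, full precision carried).
D = 0.529851² + 0.134328² + 0.067164² + 0.268657² = 0.280742 + 0.018044 + 0.004511 + 0.072176 = 0.375473.
So 1/D = 2.66330, i.e. 2.663 to 3 decimal places.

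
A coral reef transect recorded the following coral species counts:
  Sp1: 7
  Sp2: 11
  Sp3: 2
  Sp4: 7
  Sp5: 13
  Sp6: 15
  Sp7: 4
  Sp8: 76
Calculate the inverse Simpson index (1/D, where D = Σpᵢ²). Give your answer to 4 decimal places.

Total N = 7+11+2+7+13+15+4+76 = 135, so the proportions are 0.0518519, 0.0814815, 0.0148148, 0.0518519, 0.0962963, 0.1111111, 0.0296296, 0.562963 (working shown to 7 dp, full precision carried).
D = 0.0518519² + 0.0814815² + 0.0148148² + 0.0518519² + 0.0962963² + 0.1111111² + 0.0296296² + 0.562963² = 0.0026886 + 0.0066392 + 0.0002195 + 0.0026886 + 0.0092730 + 0.0123457 + 0.0008779 + 0.3169273 = 0.3516598.
So 1/D = 2.843657, i.e. 2.8437 to 4 decimal places.

2.8437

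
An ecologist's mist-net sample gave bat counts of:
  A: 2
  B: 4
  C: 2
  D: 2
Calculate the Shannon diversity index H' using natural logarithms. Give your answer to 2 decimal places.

Total N = 2+4+2+2 = 10, so the proportions are 0.2, 0.4, 0.2, 0.2 (working shown to 4 dp, full precision carried).
Each pᵢ ln pᵢ term: 0.2×(-1.6094)=-0.3219, 0.4×(-0.9163)=-0.3665, 0.2×(-1.6094)=-0.3219, 0.2×(-1.6094)=-0.3219.
Sum = -1.3322, so H' = 1.33.

1.33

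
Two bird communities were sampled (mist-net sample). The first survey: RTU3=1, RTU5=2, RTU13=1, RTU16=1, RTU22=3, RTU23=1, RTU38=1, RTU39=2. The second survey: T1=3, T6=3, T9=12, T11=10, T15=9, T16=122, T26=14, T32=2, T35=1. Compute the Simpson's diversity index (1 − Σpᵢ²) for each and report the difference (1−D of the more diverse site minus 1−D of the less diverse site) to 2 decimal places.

0.35

The first survey: N=12, proportions 0.0833, 0.1667, 0.0833, 0.0833, 0.25, 0.0833, 0.0833, 0.1667, giving 1−D = 0.8472 (working shown to 4 dp, full precision carried).
The second survey: N=176, proportions 0.017, 0.017, 0.0682, 0.0568, 0.0511, 0.6932, 0.0795, 0.0114, 0.0057, giving 1−D = 0.5019.
Difference = |0.8472 − 0.5019| = 0.3453, i.e. 0.35 to 2 decimal places.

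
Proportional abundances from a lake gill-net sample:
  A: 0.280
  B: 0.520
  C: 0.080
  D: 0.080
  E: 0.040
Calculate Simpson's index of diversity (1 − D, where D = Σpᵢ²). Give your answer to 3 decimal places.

0.637

D = 0.28² + 0.52² + 0.08² + 0.08² + 0.04² = 0.07840 + 0.27040 + 0.00640 + 0.00640 + 0.00160 = 0.36320 (working shown to 5 dp, full precision carried).
So 1 − D = 0.63680, i.e. 0.637 to 3 decimal places.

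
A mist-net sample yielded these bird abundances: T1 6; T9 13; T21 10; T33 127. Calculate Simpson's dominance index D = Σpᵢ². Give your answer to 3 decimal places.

0.675

Total N = 6+13+10+127 = 156, so the proportions are 0.03846, 0.08333, 0.0641, 0.8141 (working shown to 5 dp, full precision carried).
D = 0.03846² + 0.08333² + 0.0641² + 0.8141² = 0.00148 + 0.00694 + 0.00411 + 0.66276 = 0.67530.
To 3 decimal places, D = 0.675.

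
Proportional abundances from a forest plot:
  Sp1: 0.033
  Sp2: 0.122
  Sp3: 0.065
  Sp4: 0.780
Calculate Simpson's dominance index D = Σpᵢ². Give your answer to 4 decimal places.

0.6286

D = 0.033² + 0.122² + 0.065² + 0.78² = 0.001089 + 0.014884 + 0.004225 + 0.608400 = 0.628598 (working shown to 6 dp, full precision carried).
To 4 decimal places, D = 0.6286.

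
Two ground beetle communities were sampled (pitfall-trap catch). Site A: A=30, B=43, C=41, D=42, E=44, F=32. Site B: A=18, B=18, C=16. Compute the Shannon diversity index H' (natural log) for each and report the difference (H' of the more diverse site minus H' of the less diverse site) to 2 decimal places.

0.68

Site A: N=232, proportions 0.12931, 0.18534, 0.17672, 0.18103, 0.18966, 0.13793, giving H' = 1.78116 (working shown to 5 dp, full precision carried).
Site B: N=52, proportions 0.34615, 0.34615, 0.30769, giving H' = 1.09711.
Difference = |1.78116 − 1.09711| = 0.68405, i.e. 0.68 to 2 decimal places.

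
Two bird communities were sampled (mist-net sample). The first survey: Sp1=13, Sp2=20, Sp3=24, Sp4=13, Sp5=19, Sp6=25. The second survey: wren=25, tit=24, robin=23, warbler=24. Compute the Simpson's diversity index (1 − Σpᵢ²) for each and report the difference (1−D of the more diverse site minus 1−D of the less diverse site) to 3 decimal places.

The first survey: N=114, proportions 0.11404, 0.17544, 0.21053, 0.11404, 0.16667, 0.2193, giving 1−D = 0.82302 (working shown to 5 dp, full precision carried).
The second survey: N=96, proportions 0.26042, 0.25, 0.23958, 0.25, giving 1−D = 0.74978.
Difference = |0.82302 − 0.74978| = 0.07324, i.e. 0.073 to 3 decimal places.

0.073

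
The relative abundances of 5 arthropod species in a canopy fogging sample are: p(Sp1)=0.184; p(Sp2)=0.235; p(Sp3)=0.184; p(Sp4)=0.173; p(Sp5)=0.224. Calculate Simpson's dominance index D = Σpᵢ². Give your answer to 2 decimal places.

D = 0.184² + 0.235² + 0.184² + 0.173² + 0.224² = 0.0339 + 0.0552 + 0.0339 + 0.0299 + 0.0502 = 0.2030 (working shown to 4 dp, full precision carried).
To 2 decimal places, D = 0.20.

0.20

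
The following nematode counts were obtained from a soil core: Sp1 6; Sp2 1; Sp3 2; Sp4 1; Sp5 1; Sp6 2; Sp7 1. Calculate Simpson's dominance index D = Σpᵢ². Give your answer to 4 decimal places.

0.2449

Total N = 6+1+2+1+1+2+1 = 14, so the proportions are 0.428571, 0.071429, 0.142857, 0.071429, 0.071429, 0.142857, 0.071429 (working shown to 6 dp, full precision carried).
D = 0.428571² + 0.071429² + 0.142857² + 0.071429² + 0.071429² + 0.142857² + 0.071429² = 0.183673 + 0.005102 + 0.020408 + 0.005102 + 0.005102 + 0.020408 + 0.005102 = 0.244898.
To 4 decimal places, D = 0.2449.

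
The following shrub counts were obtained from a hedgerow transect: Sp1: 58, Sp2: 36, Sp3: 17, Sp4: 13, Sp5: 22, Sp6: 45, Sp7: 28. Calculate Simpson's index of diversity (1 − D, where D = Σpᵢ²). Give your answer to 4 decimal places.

Total N = 58+36+17+13+22+45+28 = 219, so the proportions are 0.26484, 0.164384, 0.077626, 0.059361, 0.100457, 0.205479, 0.127854 (working shown to 6 dp, full precision carried).
D = 0.26484² + 0.164384² + 0.077626² + 0.059361² + 0.100457² + 0.205479² + 0.127854² = 0.070140 + 0.027022 + 0.006026 + 0.003524 + 0.010092 + 0.042222 + 0.016347 = 0.175372.
So 1 − D = 0.824628, i.e. 0.8246 to 4 decimal places.

0.8246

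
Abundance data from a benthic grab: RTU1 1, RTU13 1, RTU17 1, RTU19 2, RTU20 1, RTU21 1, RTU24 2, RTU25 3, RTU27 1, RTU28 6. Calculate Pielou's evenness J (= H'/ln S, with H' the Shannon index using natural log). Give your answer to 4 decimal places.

Total N = 1+1+1+2+1+1+2+3+1+6 = 19, so the proportions are 0.052632, 0.052632, 0.052632, 0.105263, 0.052632, 0.052632, 0.105263, 0.157895, 0.052632, 0.315789 (working shown to 6 dp, full precision carried).
H' = −Σ pᵢ ln pᵢ = −((-0.154970) + (-0.154970) + (-0.154970) + (-0.236978) + (-0.154970) + (-0.154970) + (-0.236978) + (-0.291446) + (-0.154970) + (-0.364004)) = 2.059229.
With S = 10 species, ln S = 2.302585, so J = 2.059229/2.302585 = 0.894312, i.e. 0.8943 to 4 decimal places.

0.8943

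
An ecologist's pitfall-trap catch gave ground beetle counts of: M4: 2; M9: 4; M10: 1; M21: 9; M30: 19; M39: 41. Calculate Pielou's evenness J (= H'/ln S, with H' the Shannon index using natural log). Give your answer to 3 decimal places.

Total N = 2+4+1+9+19+41 = 76, so the proportions are 0.02632, 0.05263, 0.01316, 0.11842, 0.25, 0.53947 (working shown to 5 dp, full precision carried).
H' = −Σ pᵢ ln pᵢ = −((-0.09573) + (-0.15497) + (-0.05698) + (-0.25265) + (-0.34657) + (-0.33294)) = 1.23985.
With S = 6 species, ln S = 1.79176, so J = 1.23985/1.79176 = 0.69197, i.e. 0.692 to 3 decimal places.

0.692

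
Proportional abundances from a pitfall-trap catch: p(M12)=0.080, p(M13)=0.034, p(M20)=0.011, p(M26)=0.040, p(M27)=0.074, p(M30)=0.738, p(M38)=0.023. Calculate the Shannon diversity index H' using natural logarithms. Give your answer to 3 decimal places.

Each pᵢ ln pᵢ term (working shown to 5 dp, full precision carried): 0.08×(-2.52573)=-0.20206, 0.034×(-3.38139)=-0.11497, 0.011×(-4.50986)=-0.04961, 0.04×(-3.21888)=-0.12876, 0.074×(-2.60369)=-0.19267, 0.738×(-0.30381)=-0.22421, 0.023×(-3.77226)=-0.08676.
Sum = -0.99904, so H' = 0.999.

0.999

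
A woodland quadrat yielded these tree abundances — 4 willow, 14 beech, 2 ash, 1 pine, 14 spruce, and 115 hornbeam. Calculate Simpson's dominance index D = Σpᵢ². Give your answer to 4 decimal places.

Total N = 4+14+2+1+14+115 = 150, so the proportions are 0.026667, 0.093333, 0.013333, 0.006667, 0.093333, 0.766667 (working shown to 6 dp, full precision carried).
D = 0.026667² + 0.093333² + 0.013333² + 0.006667² + 0.093333² + 0.766667² = 0.000711 + 0.008711 + 0.000178 + 0.000044 + 0.008711 + 0.587778 = 0.606133.
To 4 decimal places, D = 0.6061.

0.6061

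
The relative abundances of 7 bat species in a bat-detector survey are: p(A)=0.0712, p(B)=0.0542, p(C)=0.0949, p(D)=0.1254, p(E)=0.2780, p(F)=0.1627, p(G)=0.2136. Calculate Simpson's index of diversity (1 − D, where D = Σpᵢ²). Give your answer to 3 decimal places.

0.818

D = 0.0712² + 0.0542² + 0.0949² + 0.1254² + 0.278² + 0.1627² + 0.2136² = 0.00507 + 0.00294 + 0.00901 + 0.01573 + 0.07728 + 0.02647 + 0.04562 = 0.18212 (working shown to 5 dp, full precision carried).
So 1 − D = 0.81788, i.e. 0.818 to 3 decimal places.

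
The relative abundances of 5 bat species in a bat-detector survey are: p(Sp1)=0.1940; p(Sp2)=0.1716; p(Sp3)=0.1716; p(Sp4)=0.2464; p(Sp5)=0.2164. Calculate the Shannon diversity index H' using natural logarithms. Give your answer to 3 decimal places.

Each pᵢ ln pᵢ term (working shown to 5 dp, full precision carried): 0.194×(-1.63990)=-0.31814, 0.1716×(-1.76259)=-0.30246, 0.1716×(-1.76259)=-0.30246, 0.2464×(-1.40080)=-0.34516, 0.2164×(-1.53063)=-0.33123.
Sum = -1.59945, so H' = 1.599.

1.599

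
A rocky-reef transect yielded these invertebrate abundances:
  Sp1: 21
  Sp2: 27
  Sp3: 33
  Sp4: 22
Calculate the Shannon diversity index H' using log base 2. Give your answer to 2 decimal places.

Total N = 21+27+33+22 = 103, so the proportions are 0.2039, 0.2621, 0.3204, 0.2136 (working shown to 4 dp, full precision carried).
Each pᵢ log₂ pᵢ term: 0.2039×(-2.2942)=-0.4677, 0.2621×(-1.9316)=-0.5063, 0.3204×(-1.6421)=-0.5261, 0.2136×(-2.2271)=-0.4757.
Sum = -1.9759, so H' = 1.98.

1.98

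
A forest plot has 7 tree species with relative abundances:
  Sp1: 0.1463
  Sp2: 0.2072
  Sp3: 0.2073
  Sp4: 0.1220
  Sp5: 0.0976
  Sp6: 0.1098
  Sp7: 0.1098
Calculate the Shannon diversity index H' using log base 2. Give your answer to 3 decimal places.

2.745

Each pᵢ log₂ pᵢ term (working shown to 5 dp, full precision carried): 0.1463×(-2.77300)=-0.40569, 0.2072×(-2.27090)=-0.47053, 0.2073×(-2.27021)=-0.47061, 0.122×(-3.03505)=-0.37028, 0.0976×(-3.35698)=-0.32764, 0.1098×(-3.18705)=-0.34994, 0.1098×(-3.18705)=-0.34994.
Sum = -2.74463, so H' = 2.745.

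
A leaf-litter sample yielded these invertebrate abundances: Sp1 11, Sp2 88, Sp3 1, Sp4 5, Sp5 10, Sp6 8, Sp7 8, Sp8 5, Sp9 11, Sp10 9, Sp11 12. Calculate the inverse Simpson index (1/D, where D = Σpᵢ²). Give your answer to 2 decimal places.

Total N = 11+88+1+5+10+8+8+5+11+9+12 = 168, so the proportions are 0.065476, 0.52381, 0.005952, 0.029762, 0.059524, 0.047619, 0.047619, 0.029762, 0.065476, 0.053571, 0.071429 (working shown to 6 dp, full precision carried).
D = 0.065476² + 0.52381² + 0.005952² + 0.029762² + 0.059524² + 0.047619² + 0.047619² + 0.029762² + 0.065476² + 0.053571² + 0.071429² = 0.004287 + 0.274376 + 0.000035 + 0.000886 + 0.003543 + 0.002268 + 0.002268 + 0.000886 + 0.004287 + 0.002870 + 0.005102 = 0.300808.
So 1/D = 3.3244, i.e. 3.32 to 2 decimal places.

3.32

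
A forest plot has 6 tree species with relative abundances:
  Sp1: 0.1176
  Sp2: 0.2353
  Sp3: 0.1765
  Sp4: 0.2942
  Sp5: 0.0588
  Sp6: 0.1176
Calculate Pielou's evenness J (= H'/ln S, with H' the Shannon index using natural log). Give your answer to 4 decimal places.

H' = −Σ pᵢ ln pᵢ = −((-0.251719) + (-0.340454) + (-0.306128) + (-0.359952) + (-0.166616) + (-0.251719)) = 1.676588 (working shown to 6 dp, full precision carried).
With S = 6 species, ln S = 1.791759, so J = 1.676588/1.791759 = 0.935722, i.e. 0.9357 to 4 decimal places.

0.9357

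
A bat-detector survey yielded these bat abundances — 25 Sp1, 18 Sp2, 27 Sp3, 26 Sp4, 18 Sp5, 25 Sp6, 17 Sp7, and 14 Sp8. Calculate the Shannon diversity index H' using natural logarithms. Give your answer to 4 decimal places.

2.0546

Total N = 25+18+27+26+18+25+17+14 = 170, so the proportions are 0.147059, 0.105882, 0.158824, 0.152941, 0.105882, 0.147059, 0.1, 0.082353 (working shown to 6 dp, full precision carried).
Each pᵢ ln pᵢ term: 0.147059×(-1.916923)=-0.281900, 0.105882×(-2.245427)=-0.237751, 0.158824×(-1.839962)=-0.292229, 0.152941×(-1.877702)=-0.287178, 0.105882×(-2.245427)=-0.237751, 0.147059×(-1.916923)=-0.281900, 0.1×(-2.302585)=-0.230259, 0.082353×(-2.496741)=-0.205614.
Sum = -2.054582, so H' = 2.0546.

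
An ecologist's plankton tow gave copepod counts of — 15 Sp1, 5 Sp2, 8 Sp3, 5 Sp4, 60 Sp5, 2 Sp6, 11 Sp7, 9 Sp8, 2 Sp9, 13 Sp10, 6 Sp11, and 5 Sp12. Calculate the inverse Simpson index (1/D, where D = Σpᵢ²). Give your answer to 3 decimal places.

Total N = 15+5+8+5+60+2+11+9+2+13+6+5 = 141, so the proportions are 0.106383, 0.035461, 0.0567376, 0.035461, 0.4255319, 0.0141844, 0.0780142, 0.0638298, 0.0141844, 0.0921986, 0.0425532, 0.035461 (working shown to 7 dp, full precision carried).
D = 0.106383² + 0.035461² + 0.0567376² + 0.035461² + 0.4255319² + 0.0141844² + 0.0780142² + 0.0638298² + 0.0141844² + 0.0921986² + 0.0425532² + 0.035461² = 0.0113173 + 0.0012575 + 0.0032192 + 0.0012575 + 0.1810774 + 0.0002012 + 0.0060862 + 0.0040742 + 0.0002012 + 0.0085006 + 0.0018108 + 0.0012575 = 0.2202606.
So 1/D = 4.54008, i.e. 4.540 to 3 decimal places.

4.540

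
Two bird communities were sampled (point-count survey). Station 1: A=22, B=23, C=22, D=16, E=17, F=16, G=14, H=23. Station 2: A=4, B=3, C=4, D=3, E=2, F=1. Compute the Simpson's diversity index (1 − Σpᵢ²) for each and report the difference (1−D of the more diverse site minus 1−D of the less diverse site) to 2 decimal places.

0.06

Station 1: N=153, proportions 0.1438, 0.1503, 0.1438, 0.1046, 0.1111, 0.1046, 0.0915, 0.1503, giving 1−D = 0.8709 (working shown to 4 dp, full precision carried).
Station 2: N=17, proportions 0.2353, 0.1765, 0.2353, 0.1765, 0.1176, 0.0588, giving 1−D = 0.8097.
Difference = |0.8709 − 0.8097| = 0.0612, i.e. 0.06 to 2 decimal places.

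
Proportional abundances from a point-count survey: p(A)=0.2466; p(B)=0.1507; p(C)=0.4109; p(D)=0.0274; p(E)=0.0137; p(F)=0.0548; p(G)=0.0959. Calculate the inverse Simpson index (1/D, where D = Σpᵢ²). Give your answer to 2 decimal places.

3.77

D = 0.2466² + 0.1507² + 0.4109² + 0.0274² + 0.0137² + 0.0548² + 0.0959² = 0.060812 + 0.022710 + 0.168839 + 0.000751 + 0.000188 + 0.003003 + 0.009197 = 0.265499 (working shown to 6 dp, full precision carried).
So 1/D = 3.7665, i.e. 3.77 to 2 decimal places.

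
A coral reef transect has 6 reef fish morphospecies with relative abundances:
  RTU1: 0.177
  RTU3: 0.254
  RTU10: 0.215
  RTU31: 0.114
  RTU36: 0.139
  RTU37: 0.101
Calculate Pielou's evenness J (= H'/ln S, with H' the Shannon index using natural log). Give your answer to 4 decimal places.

H' = −Σ pᵢ ln pᵢ = −((-0.306494) + (-0.348087) + (-0.330480) + (-0.247557) + (-0.274286) + (-0.231556)) = 1.738461 (working shown to 6 dp, full precision carried).
With S = 6 species, ln S = 1.791759, so J = 1.738461/1.791759 = 0.970254, i.e. 0.9703 to 4 decimal places.

0.9703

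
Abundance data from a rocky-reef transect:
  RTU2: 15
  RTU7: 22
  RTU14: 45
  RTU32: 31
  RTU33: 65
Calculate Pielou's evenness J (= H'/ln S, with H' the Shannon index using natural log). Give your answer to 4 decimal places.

Total N = 15+22+45+31+65 = 178, so the proportions are 0.08427, 0.123596, 0.252809, 0.174157, 0.365169 (working shown to 6 dp, full precision carried).
H' = −Σ pᵢ ln pᵢ = −((-0.208461) + (-0.258406) + (-0.347643) + (-0.304391) + (-0.367869)) = 1.486771.
With S = 5 species, ln S = 1.609438, so J = 1.486771/1.609438 = 0.923783, i.e. 0.9238 to 4 decimal places.

0.9238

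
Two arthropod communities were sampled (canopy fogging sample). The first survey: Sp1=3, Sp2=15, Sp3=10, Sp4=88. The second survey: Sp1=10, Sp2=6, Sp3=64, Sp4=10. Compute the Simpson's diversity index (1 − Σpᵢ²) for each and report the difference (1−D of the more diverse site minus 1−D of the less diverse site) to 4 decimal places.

0.0655

The first survey: N=116, proportions 0.025862, 0.12931, 0.086207, 0.758621, giving 1−D = 0.399673 (working shown to 6 dp, full precision carried).
The second survey: N=90, proportions 0.111111, 0.066667, 0.711111, 0.111111, giving 1−D = 0.465185.
Difference = |0.399673 − 0.465185| = 0.065512, i.e. 0.0655 to 4 decimal places.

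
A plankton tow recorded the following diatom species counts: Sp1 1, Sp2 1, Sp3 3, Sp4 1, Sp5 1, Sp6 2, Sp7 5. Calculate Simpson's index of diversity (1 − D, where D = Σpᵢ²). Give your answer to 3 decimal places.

0.786

Total N = 1+1+3+1+1+2+5 = 14, so the proportions are 0.07143, 0.07143, 0.21429, 0.07143, 0.07143, 0.14286, 0.35714 (working shown to 5 dp, full precision carried).
D = 0.07143² + 0.07143² + 0.21429² + 0.07143² + 0.07143² + 0.14286² + 0.35714² = 0.00510 + 0.00510 + 0.04592 + 0.00510 + 0.00510 + 0.02041 + 0.12755 = 0.21429.
So 1 − D = 0.78571, i.e. 0.786 to 3 decimal places.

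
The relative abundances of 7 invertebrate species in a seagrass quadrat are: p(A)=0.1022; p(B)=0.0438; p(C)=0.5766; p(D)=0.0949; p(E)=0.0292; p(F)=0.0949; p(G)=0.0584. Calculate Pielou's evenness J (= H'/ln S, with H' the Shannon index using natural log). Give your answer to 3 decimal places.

H' = −Σ pᵢ ln pᵢ = −((-0.23310) + (-0.13701) + (-0.31748) + (-0.22348) + (-0.10318) + (-0.22348) + (-0.16588)) = 1.40362 (working shown to 5 dp, full precision carried).
With S = 7 species, ln S = 1.94591, so J = 1.40362/1.94591 = 0.72132, i.e. 0.721 to 3 decimal places.

0.721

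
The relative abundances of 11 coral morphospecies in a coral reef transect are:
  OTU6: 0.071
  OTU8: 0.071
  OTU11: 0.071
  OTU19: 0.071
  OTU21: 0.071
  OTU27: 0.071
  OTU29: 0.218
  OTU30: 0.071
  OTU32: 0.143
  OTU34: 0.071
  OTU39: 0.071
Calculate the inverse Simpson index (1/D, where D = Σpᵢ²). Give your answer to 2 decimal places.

8.82

D = 0.071² + 0.071² + 0.071² + 0.071² + 0.071² + 0.071² + 0.218² + 0.071² + 0.143² + 0.071² + 0.071² = 0.005041 + 0.005041 + 0.005041 + 0.005041 + 0.005041 + 0.005041 + 0.047524 + 0.005041 + 0.020449 + 0.005041 + 0.005041 = 0.113342 (working shown to 6 dp, full precision carried).
So 1/D = 8.8229, i.e. 8.82 to 2 decimal places.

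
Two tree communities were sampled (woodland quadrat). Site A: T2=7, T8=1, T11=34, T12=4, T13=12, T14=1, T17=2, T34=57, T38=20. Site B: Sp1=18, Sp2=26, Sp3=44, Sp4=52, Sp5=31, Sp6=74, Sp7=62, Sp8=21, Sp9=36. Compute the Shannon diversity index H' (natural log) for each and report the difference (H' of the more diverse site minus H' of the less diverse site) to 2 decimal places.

Site A: N=138, proportions 0.0507, 0.0072, 0.2464, 0.029, 0.087, 0.0072, 0.0145, 0.413, 0.1449, giving H' = 1.5893 (working shown to 4 dp, full precision carried).
Site B: N=364, proportions 0.0495, 0.0714, 0.1209, 0.1429, 0.0852, 0.2033, 0.1703, 0.0577, 0.0989, giving H' = 2.0991.
Difference = |1.5893 − 2.0991| = 0.5098, i.e. 0.51 to 2 decimal places.

0.51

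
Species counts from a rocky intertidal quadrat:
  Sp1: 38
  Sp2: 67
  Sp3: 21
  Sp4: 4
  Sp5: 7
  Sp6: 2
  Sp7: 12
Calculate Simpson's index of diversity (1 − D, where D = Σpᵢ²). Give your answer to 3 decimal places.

Total N = 38+67+21+4+7+2+12 = 151, so the proportions are 0.25166, 0.44371, 0.13907, 0.02649, 0.04636, 0.01325, 0.07947 (working shown to 5 dp, full precision carried).
D = 0.25166² + 0.44371² + 0.13907² + 0.02649² + 0.04636² + 0.01325² + 0.07947² = 0.06333 + 0.19688 + 0.01934 + 0.00070 + 0.00215 + 0.00018 + 0.00632 = 0.28889.
So 1 − D = 0.71111, i.e. 0.711 to 3 decimal places.

0.711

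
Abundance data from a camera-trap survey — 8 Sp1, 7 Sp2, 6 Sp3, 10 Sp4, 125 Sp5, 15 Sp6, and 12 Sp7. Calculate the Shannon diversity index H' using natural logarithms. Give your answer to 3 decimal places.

Total N = 8+7+6+10+125+15+12 = 183, so the proportions are 0.04372, 0.03825, 0.03279, 0.05464, 0.68306, 0.08197, 0.06557 (working shown to 5 dp, full precision carried).
Each pᵢ ln pᵢ term: 0.04372×(-3.13004)=-0.13683, 0.03825×(-3.26358)=-0.12484, 0.03279×(-3.41773)=-0.11206, 0.05464×(-2.90690)=-0.15885, 0.68306×(-0.38117)=-0.26036, 0.08197×(-2.50144)=-0.20504, 0.06557×(-2.72458)=-0.17866.
Sum = -1.17663, so H' = 1.177.

1.177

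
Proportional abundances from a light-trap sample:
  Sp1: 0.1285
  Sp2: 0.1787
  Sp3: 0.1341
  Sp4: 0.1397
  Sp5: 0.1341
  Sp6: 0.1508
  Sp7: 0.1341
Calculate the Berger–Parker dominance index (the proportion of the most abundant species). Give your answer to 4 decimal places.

The largest proportion is 0.1787, i.e. d = 0.1787 to 4 decimal places.

0.1787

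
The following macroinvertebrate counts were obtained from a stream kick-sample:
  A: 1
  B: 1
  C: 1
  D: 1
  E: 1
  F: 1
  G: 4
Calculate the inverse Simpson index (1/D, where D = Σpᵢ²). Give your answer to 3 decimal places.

Total N = 1+1+1+1+1+1+4 = 10, so the proportions are 0.1, 0.1, 0.1, 0.1, 0.1, 0.1, 0.4 (working shown to 7 dp, full precision carried).
D = 0.1² + 0.1² + 0.1² + 0.1² + 0.1² + 0.1² + 0.4² = 0.0100000 + 0.0100000 + 0.0100000 + 0.0100000 + 0.0100000 + 0.0100000 + 0.1600000 = 0.2200000.
So 1/D = 4.54545, i.e. 4.545 to 3 decimal places.

4.545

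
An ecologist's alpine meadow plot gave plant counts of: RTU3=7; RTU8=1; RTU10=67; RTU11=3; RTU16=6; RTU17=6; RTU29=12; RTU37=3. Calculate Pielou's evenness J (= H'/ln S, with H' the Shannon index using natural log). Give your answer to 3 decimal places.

Total N = 7+1+67+3+6+6+12+3 = 105, so the proportions are 0.06667, 0.00952, 0.6381, 0.02857, 0.05714, 0.05714, 0.11429, 0.02857 (working shown to 5 dp, full precision carried).
H' = −Σ pᵢ ln pᵢ = −((-0.18054) + (-0.04432) + (-0.28668) + (-0.10158) + (-0.16355) + (-0.16355) + (-0.24789) + (-0.10158)) = 1.28970.
With S = 8 species, ln S = 2.07944, so J = 1.28970/2.07944 = 0.62021, i.e. 0.620 to 3 decimal places.

0.620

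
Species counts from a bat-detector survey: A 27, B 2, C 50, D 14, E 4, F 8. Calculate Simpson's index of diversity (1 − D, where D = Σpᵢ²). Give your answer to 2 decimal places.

Total N = 27+2+50+14+4+8 = 105, so the proportions are 0.2571, 0.019, 0.4762, 0.1333, 0.0381, 0.0762 (working shown to 4 dp, full precision carried).
D = 0.2571² + 0.019² + 0.4762² + 0.1333² + 0.0381² + 0.0762² = 0.0661 + 0.0004 + 0.2268 + 0.0178 + 0.0015 + 0.0058 = 0.3183.
So 1 − D = 0.6817, i.e. 0.68 to 2 decimal places.

0.68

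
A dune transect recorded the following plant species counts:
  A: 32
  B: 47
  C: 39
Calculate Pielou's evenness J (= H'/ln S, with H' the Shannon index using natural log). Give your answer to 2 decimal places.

Total N = 32+47+39 = 118, so the proportions are 0.2712, 0.3983, 0.3305 (working shown to 4 dp, full precision carried).
H' = −Σ pᵢ ln pᵢ = −((-0.3539) + (-0.3667) + (-0.3659)) = 1.0865.
With S = 3 species, ln S = 1.0986, so J = 1.0865/1.0986 = 0.9889, i.e. 0.99 to 2 decimal places.

0.99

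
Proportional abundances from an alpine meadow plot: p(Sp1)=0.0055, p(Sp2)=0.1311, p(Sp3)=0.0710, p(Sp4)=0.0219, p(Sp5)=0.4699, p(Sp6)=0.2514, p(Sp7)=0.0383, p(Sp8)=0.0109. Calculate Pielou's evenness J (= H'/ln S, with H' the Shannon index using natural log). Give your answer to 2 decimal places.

H' = −Σ pᵢ ln pᵢ = −((-0.0286) + (-0.2664) + (-0.1878) + (-0.0837) + (-0.3549) + (-0.3471) + (-0.1249) + (-0.0493)) = 1.4427 (working shown to 4 dp, full precision carried).
With S = 8 species, ln S = 2.0794, so J = 1.4427/2.0794 = 0.6938, i.e. 0.69 to 2 decimal places.

0.69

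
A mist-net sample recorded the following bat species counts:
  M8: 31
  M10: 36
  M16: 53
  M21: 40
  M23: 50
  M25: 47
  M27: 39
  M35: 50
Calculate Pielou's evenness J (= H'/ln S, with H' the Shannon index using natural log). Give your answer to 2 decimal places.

Total N = 31+36+53+40+50+47+39+50 = 346, so the proportions are 0.0896, 0.104, 0.1532, 0.1156, 0.1445, 0.1358, 0.1127, 0.1445 (working shown to 4 dp, full precision carried).
H' = −Σ pᵢ ln pᵢ = −((-0.2161) + (-0.2354) + (-0.2874) + (-0.2494) + (-0.2795) + (-0.2712) + (-0.2460) + (-0.2795)) = 2.0647.
With S = 8 species, ln S = 2.0794, so J = 2.0647/2.0794 = 0.9929, i.e. 0.99 to 2 decimal places.

0.99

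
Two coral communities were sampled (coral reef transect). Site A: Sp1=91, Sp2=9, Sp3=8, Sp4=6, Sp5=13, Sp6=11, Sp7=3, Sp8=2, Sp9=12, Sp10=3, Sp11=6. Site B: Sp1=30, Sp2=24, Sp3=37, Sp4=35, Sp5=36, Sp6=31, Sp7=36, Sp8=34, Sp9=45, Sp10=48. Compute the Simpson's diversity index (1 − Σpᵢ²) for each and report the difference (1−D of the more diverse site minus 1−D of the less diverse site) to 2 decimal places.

Site A: N=164, proportions 0.5549, 0.0549, 0.0488, 0.0366, 0.0793, 0.0671, 0.0183, 0.0122, 0.0732, 0.0183, 0.0366, giving 1−D = 0.6671 (working shown to 4 dp, full precision carried).
Site B: N=356, proportions 0.0843, 0.0674, 0.1039, 0.0983, 0.1011, 0.0871, 0.1011, 0.0955, 0.1264, 0.1348, giving 1−D = 0.8966.
Difference = |0.6671 − 0.8966| = 0.2295, i.e. 0.23 to 2 decimal places.

0.23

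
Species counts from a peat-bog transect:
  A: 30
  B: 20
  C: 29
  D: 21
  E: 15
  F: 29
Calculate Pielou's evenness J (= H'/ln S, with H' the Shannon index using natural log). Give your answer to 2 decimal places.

0.98

Total N = 30+20+29+21+15+29 = 144, so the proportions are 0.2083, 0.1389, 0.2014, 0.1458, 0.1042, 0.2014 (working shown to 4 dp, full precision carried).
H' = −Σ pᵢ ln pᵢ = −((-0.3268) + (-0.2742) + (-0.3227) + (-0.2808) + (-0.2356) + (-0.3227)) = 1.7628.
With S = 6 species, ln S = 1.7918, so J = 1.7628/1.7918 = 0.9838, i.e. 0.98 to 2 decimal places.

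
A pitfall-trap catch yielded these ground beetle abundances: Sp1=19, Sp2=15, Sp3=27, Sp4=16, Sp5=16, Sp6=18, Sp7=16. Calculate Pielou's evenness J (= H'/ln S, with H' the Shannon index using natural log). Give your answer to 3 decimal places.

0.990

Total N = 19+15+27+16+16+18+16 = 127, so the proportions are 0.14961, 0.11811, 0.2126, 0.12598, 0.12598, 0.14173, 0.12598 (working shown to 5 dp, full precision carried).
H' = −Σ pᵢ ln pᵢ = −((-0.28421) + (-0.25230) + (-0.32918) + (-0.26099) + (-0.26099) + (-0.27692) + (-0.26099)) = 1.92558.
With S = 7 species, ln S = 1.94591, so J = 1.92558/1.94591 = 0.98955, i.e. 0.990 to 3 decimal places.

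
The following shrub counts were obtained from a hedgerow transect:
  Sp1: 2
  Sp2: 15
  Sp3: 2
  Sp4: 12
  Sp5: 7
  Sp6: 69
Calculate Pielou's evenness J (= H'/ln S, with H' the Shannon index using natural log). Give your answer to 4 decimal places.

Total N = 2+15+2+12+7+69 = 107, so the proportions are 0.018692, 0.140187, 0.018692, 0.11215, 0.065421, 0.64486 (working shown to 6 dp, full precision carried).
H' = −Σ pᵢ ln pᵢ = −((-0.074387) + (-0.275436) + (-0.074387) + (-0.245374) + (-0.178397) + (-0.282914)) = 1.130895.
With S = 6 species, ln S = 1.791759, so J = 1.130895/1.791759 = 0.631164, i.e. 0.6312 to 4 decimal places.

0.6312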